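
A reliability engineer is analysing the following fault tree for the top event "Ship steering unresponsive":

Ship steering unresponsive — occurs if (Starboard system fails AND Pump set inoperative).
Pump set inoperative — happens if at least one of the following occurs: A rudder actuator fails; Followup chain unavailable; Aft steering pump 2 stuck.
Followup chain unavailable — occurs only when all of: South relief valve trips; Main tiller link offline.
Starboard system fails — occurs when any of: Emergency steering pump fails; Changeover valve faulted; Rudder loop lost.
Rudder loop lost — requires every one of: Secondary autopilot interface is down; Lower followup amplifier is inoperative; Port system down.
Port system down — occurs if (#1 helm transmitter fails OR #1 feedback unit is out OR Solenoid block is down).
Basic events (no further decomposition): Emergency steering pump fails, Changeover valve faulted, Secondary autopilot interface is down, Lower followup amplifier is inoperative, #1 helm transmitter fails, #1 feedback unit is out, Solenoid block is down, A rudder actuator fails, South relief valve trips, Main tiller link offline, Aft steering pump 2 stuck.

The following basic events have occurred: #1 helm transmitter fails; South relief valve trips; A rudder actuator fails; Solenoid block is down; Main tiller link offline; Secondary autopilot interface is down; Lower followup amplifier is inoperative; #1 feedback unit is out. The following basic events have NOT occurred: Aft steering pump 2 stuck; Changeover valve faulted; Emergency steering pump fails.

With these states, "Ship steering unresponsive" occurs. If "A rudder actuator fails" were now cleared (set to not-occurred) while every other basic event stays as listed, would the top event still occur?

Yes

Counterfactual: set "A rudder actuator fails" to not occurred.
Port system down [OR]: #1 helm transmitter fails=occurs, #1 feedback unit is out=occurs, Solenoid block is down=occurs → at least one input occurs → occurs.
Rudder loop lost [AND]: Secondary autopilot interface is down=occurs, Lower followup amplifier is inoperative=occurs, Port system down=occurs → all inputs occur → occurs.
Starboard system fails [OR]: Emergency steering pump fails=not, Changeover valve faulted=not, Rudder loop lost=occurs → at least one input occurs → occurs.
Followup chain unavailable [AND]: South relief valve trips=occurs, Main tiller link offline=occurs → all inputs occur → occurs.
Pump set inoperative [OR]: A rudder actuator fails=not, Followup chain unavailable=occurs, Aft steering pump 2 stuck=not → at least one input occurs → occurs.
Ship steering unresponsive [AND]: Starboard system fails=occurs, Pump set inoperative=occurs → all inputs occur → occurs.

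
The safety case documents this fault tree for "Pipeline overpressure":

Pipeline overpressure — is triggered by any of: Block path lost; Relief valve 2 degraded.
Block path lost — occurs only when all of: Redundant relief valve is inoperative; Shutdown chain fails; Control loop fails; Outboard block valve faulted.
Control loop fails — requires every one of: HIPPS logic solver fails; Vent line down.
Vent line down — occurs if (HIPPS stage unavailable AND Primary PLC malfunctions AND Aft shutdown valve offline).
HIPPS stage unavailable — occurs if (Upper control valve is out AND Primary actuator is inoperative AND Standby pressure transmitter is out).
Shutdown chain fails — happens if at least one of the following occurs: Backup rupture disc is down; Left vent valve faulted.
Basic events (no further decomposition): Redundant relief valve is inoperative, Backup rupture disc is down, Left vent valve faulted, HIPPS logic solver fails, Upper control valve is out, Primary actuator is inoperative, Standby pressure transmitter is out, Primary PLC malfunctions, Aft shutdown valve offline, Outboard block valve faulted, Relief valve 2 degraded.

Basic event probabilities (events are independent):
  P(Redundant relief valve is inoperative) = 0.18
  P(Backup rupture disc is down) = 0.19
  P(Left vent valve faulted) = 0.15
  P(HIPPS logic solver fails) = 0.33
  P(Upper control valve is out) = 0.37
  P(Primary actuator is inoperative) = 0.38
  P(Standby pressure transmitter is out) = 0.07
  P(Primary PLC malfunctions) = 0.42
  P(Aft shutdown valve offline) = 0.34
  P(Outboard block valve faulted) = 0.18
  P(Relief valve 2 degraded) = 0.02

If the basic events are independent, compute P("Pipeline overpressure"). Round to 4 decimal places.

0.0200

P(Shutdown chain fails) [OR] = 1 − (1−0.19) × (1−0.15) = 0.311500
P(HIPPS stage unavailable) [AND] = 0.37 × 0.38 × 0.07 = 0.009842
P(Vent line down) [AND] = 0.009842 × 0.42 × 0.34 = 0.001405
P(Control loop fails) [AND] = 0.33 × 0.001405 = 0.000464
P(Block path lost) [AND] = 0.18 × 0.311500 × 0.000464 × 0.18 = 0.000005
P(Pipeline overpressure) [OR] = 1 − (1−0.000005) × (1−0.02) = 0.020005
Rounded to 4 decimal places: P(Pipeline overpressure) ≈ 0.0200.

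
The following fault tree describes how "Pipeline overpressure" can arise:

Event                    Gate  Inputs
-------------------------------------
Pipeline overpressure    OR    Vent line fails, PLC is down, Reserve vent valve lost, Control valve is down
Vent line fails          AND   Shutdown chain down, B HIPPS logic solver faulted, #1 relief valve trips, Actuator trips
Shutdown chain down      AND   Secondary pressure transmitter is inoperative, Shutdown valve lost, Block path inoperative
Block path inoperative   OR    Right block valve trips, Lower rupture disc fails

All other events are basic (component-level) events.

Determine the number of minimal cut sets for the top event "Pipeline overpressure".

5

Block path inoperative [OR]: union of children's cut sets → 2 cut set(s).
Shutdown chain down [AND]: one cut set from each child combined → 1 × 1 × 2 = 2 cut set(s).
Vent line fails [AND]: one cut set from each child combined → 2 × 1 × 1 × 1 = 2 cut set(s).
Pipeline overpressure [OR]: union of children's cut sets → 5 cut set(s).
Minimal cut sets: {#1 relief valve trips, Actuator trips, B HIPPS logic solver faulted, Right block valve trips, Secondary pressure transmitter is inoperative, Shutdown valve lost}; {#1 relief valve trips, Actuator trips, B HIPPS logic solver faulted, Lower rupture disc fails, Secondary pressure transmitter is inoperative, Shutdown valve lost}; {PLC is down}; {Reserve vent valve lost}; {Control valve is down}.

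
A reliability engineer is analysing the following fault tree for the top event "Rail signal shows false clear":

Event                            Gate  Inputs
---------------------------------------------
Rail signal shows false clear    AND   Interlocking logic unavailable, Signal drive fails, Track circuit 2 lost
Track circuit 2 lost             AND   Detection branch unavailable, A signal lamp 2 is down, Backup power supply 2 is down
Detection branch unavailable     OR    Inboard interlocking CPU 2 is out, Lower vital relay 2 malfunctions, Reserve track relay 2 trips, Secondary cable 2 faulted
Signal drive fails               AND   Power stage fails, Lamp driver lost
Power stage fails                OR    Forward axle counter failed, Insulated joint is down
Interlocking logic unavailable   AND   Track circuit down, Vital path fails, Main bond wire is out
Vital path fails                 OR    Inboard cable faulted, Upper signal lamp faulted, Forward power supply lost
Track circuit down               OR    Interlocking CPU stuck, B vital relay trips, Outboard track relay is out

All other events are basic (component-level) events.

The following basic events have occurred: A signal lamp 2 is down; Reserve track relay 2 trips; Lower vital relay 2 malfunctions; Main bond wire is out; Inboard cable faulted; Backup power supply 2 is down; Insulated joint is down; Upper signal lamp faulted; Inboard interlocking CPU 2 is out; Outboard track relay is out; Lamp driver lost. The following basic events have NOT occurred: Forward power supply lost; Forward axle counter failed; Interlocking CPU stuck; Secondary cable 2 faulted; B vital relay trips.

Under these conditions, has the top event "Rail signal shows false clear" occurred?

Track circuit down [OR]: Interlocking CPU stuck=not, B vital relay trips=not, Outboard track relay is out=occurs → at least one input occurs → occurs.
Vital path fails [OR]: Inboard cable faulted=occurs, Upper signal lamp faulted=occurs, Forward power supply lost=not → at least one input occurs → occurs.
Interlocking logic unavailable [AND]: Track circuit down=occurs, Vital path fails=occurs, Main bond wire is out=occurs → all inputs occur → occurs.
Power stage fails [OR]: Forward axle counter failed=not, Insulated joint is down=occurs → at least one input occurs → occurs.
Signal drive fails [AND]: Power stage fails=occurs, Lamp driver lost=occurs → all inputs occur → occurs.
Detection branch unavailable [OR]: Inboard interlocking CPU 2 is out=occurs, Lower vital relay 2 malfunctions=occurs, Reserve track relay 2 trips=occurs, Secondary cable 2 faulted=not → at least one input occurs → occurs.
Track circuit 2 lost [AND]: Detection branch unavailable=occurs, A signal lamp 2 is down=occurs, Backup power supply 2 is down=occurs → all inputs occur → occurs.
Rail signal shows false clear [AND]: Interlocking logic unavailable=occurs, Signal drive fails=occurs, Track circuit 2 lost=occurs → all inputs occur → occurs.

Yes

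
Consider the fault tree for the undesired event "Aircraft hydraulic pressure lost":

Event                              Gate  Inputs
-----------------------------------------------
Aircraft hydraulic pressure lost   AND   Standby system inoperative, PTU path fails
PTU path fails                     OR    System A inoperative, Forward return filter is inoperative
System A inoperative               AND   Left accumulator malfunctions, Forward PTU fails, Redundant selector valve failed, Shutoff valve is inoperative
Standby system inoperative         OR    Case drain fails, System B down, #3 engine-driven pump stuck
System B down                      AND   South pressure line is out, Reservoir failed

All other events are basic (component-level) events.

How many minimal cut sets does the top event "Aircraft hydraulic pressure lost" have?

System B down [AND]: one cut set from each child combined → 1 × 1 = 1 cut set(s).
Standby system inoperative [OR]: union of children's cut sets → 3 cut set(s).
System A inoperative [AND]: one cut set from each child combined → 1 × 1 × 1 × 1 = 1 cut set(s).
PTU path fails [OR]: union of children's cut sets → 2 cut set(s).
Aircraft hydraulic pressure lost [AND]: one cut set from each child combined → 3 × 2 = 6 cut set(s).
Minimal cut sets: {Case drain fails, Forward PTU fails, Left accumulator malfunctions, Redundant selector valve failed, Shutoff valve is inoperative}; {Case drain fails, Forward return filter is inoperative}; {Forward PTU fails, Left accumulator malfunctions, Redundant selector valve failed, Reservoir failed, Shutoff valve is inoperative, South pressure line is out}; {Forward return filter is inoperative, Reservoir failed, South pressure line is out}; {#3 engine-driven pump stuck, Forward PTU fails, Left accumulator malfunctions, Redundant selector valve failed, Shutoff valve is inoperative}; {#3 engine-driven pump stuck, Forward return filter is inoperative}.

6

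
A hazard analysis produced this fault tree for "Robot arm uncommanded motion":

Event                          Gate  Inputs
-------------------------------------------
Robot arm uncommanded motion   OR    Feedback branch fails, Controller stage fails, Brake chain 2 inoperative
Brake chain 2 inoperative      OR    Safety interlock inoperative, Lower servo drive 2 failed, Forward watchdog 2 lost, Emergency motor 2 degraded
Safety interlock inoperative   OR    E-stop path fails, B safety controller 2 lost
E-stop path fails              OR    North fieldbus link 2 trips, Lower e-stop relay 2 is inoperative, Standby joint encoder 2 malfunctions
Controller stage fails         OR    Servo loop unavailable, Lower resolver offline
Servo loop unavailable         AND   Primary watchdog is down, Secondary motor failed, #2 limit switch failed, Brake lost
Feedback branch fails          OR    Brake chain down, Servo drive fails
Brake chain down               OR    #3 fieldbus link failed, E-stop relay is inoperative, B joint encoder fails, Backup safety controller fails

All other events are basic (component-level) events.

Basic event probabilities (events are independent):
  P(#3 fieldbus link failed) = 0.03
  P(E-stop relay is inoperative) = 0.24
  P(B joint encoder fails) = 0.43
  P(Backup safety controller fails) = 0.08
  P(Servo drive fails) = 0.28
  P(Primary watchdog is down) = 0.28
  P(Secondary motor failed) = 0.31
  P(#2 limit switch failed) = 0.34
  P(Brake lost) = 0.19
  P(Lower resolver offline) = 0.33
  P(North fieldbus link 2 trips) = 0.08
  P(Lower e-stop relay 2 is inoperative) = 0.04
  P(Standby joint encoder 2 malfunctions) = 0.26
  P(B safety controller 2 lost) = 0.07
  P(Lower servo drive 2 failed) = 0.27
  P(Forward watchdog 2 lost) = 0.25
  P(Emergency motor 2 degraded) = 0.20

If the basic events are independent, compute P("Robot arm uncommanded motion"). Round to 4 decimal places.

P(Brake chain down) [OR] = 1 − (1−0.03) × (1−0.24) × (1−0.43) × (1−0.08) = 0.613412
P(Feedback branch fails) [OR] = 1 − (1−0.613412) × (1−0.28) = 0.721657
P(Servo loop unavailable) [AND] = 0.28 × 0.31 × 0.34 × 0.19 = 0.005607
P(Controller stage fails) [OR] = 1 − (1−0.005607) × (1−0.33) = 0.333757
P(E-stop path fails) [OR] = 1 − (1−0.08) × (1−0.04) × (1−0.26) = 0.346432
P(Safety interlock inoperative) [OR] = 1 − (1−0.346432) × (1−0.07) = 0.392182
P(Brake chain 2 inoperative) [OR] = 1 − (1−0.392182) × (1−0.27) × (1−0.25) × (1−0.20) = 0.733776
P(Robot arm uncommanded motion) [OR] = 1 − (1−0.721657) × (1−0.333757) × (1−0.733776) = 0.950630
Rounded to 4 decimal places: P(Robot arm uncommanded motion) ≈ 0.9506.

0.9506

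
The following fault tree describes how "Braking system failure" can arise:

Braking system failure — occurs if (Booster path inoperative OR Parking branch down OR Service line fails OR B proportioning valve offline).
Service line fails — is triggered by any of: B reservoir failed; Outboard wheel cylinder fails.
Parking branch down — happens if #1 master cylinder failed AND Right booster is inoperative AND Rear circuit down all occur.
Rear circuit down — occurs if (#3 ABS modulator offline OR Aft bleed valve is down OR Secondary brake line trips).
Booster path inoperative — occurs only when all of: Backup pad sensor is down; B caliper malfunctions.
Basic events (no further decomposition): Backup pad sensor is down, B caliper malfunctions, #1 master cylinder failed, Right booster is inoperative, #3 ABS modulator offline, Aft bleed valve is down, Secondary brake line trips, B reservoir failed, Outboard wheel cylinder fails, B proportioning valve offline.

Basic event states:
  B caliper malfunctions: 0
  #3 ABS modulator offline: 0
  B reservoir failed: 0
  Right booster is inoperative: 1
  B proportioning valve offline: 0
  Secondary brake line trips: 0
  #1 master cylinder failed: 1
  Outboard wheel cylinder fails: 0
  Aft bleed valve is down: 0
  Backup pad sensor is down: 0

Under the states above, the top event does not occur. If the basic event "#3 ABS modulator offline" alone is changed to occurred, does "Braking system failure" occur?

Yes

Counterfactual: set "#3 ABS modulator offline" to occurred.
Booster path inoperative [AND]: Backup pad sensor is down=not, B caliper malfunctions=not → not all inputs occur → does not occur.
Rear circuit down [OR]: #3 ABS modulator offline=occurs, Aft bleed valve is down=not, Secondary brake line trips=not → at least one input occurs → occurs.
Parking branch down [AND]: #1 master cylinder failed=occurs, Right booster is inoperative=occurs, Rear circuit down=occurs → all inputs occur → occurs.
Service line fails [OR]: B reservoir failed=not, Outboard wheel cylinder fails=not → no input occurs → does not occur.
Braking system failure [OR]: Booster path inoperative=not, Parking branch down=occurs, Service line fails=not, B proportioning valve offline=not → at least one input occurs → occurs.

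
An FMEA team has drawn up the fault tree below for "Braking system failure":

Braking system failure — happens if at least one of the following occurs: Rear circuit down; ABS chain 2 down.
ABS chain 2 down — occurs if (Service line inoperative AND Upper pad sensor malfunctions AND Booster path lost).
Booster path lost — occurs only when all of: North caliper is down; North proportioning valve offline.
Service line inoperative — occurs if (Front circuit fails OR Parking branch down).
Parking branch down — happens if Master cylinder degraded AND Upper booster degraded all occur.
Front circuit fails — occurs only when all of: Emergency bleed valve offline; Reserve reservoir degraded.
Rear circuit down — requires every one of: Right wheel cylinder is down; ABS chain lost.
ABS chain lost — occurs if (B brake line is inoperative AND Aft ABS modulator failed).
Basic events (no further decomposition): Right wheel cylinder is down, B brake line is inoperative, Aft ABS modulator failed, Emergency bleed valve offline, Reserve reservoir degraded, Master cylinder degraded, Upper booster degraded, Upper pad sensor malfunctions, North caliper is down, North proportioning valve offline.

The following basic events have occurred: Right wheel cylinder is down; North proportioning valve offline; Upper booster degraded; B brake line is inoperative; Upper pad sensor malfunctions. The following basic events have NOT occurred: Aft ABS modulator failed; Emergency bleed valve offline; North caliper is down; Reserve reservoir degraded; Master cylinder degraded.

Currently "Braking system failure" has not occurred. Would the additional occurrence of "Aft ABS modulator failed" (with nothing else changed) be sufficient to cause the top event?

Yes

Counterfactual: set "Aft ABS modulator failed" to occurred.
ABS chain lost [AND]: B brake line is inoperative=occurs, Aft ABS modulator failed=occurs → all inputs occur → occurs.
Rear circuit down [AND]: Right wheel cylinder is down=occurs, ABS chain lost=occurs → all inputs occur → occurs.
Front circuit fails [AND]: Emergency bleed valve offline=not, Reserve reservoir degraded=not → not all inputs occur → does not occur.
Parking branch down [AND]: Master cylinder degraded=not, Upper booster degraded=occurs → not all inputs occur → does not occur.
Service line inoperative [OR]: Front circuit fails=not, Parking branch down=not → no input occurs → does not occur.
Booster path lost [AND]: North caliper is down=not, North proportioning valve offline=occurs → not all inputs occur → does not occur.
ABS chain 2 down [AND]: Service line inoperative=not, Upper pad sensor malfunctions=occurs, Booster path lost=not → not all inputs occur → does not occur.
Braking system failure [OR]: Rear circuit down=occurs, ABS chain 2 down=not → at least one input occurs → occurs.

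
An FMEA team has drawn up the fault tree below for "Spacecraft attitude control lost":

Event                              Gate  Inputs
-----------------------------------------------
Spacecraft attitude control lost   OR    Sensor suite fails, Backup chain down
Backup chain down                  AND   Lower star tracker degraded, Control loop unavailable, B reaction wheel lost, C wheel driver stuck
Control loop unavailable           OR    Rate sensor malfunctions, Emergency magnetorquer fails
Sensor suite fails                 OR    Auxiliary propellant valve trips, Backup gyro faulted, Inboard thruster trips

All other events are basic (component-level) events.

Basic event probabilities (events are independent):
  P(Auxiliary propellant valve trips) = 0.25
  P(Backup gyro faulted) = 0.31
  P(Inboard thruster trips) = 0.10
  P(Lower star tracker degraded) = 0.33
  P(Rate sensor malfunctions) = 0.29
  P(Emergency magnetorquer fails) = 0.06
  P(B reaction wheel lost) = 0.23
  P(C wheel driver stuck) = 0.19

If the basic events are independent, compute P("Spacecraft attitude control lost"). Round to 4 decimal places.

0.5365

P(Sensor suite fails) [OR] = 1 − (1−0.25) × (1−0.31) × (1−0.10) = 0.534250
P(Control loop unavailable) [OR] = 1 − (1−0.29) × (1−0.06) = 0.332600
P(Backup chain down) [AND] = 0.33 × 0.332600 × 0.23 × 0.19 = 0.004796
P(Spacecraft attitude control lost) [OR] = 1 − (1−0.534250) × (1−0.004796) = 0.536484
Rounded to 4 decimal places: P(Spacecraft attitude control lost) ≈ 0.5365.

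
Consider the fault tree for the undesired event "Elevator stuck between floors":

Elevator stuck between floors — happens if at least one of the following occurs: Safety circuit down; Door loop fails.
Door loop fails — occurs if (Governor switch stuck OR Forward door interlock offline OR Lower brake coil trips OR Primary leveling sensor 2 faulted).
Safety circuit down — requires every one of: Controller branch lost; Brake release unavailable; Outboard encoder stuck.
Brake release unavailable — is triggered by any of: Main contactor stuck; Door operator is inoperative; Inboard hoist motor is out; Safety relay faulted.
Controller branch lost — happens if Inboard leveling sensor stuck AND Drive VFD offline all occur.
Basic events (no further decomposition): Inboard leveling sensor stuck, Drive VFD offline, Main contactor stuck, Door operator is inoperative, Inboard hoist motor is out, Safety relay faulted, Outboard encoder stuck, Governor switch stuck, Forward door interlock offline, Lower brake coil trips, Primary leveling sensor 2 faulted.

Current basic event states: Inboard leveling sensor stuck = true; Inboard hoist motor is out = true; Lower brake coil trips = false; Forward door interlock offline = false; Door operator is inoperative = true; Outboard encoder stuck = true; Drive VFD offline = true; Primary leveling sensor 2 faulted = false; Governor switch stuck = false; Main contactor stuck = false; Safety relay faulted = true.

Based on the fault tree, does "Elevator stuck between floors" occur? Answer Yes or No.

Yes

Controller branch lost [AND]: Inboard leveling sensor stuck=occurs, Drive VFD offline=occurs → all inputs occur → occurs.
Brake release unavailable [OR]: Main contactor stuck=not, Door operator is inoperative=occurs, Inboard hoist motor is out=occurs, Safety relay faulted=occurs → at least one input occurs → occurs.
Safety circuit down [AND]: Controller branch lost=occurs, Brake release unavailable=occurs, Outboard encoder stuck=occurs → all inputs occur → occurs.
Door loop fails [OR]: Governor switch stuck=not, Forward door interlock offline=not, Lower brake coil trips=not, Primary leveling sensor 2 faulted=not → no input occurs → does not occur.
Elevator stuck between floors [OR]: Safety circuit down=occurs, Door loop fails=not → at least one input occurs → occurs.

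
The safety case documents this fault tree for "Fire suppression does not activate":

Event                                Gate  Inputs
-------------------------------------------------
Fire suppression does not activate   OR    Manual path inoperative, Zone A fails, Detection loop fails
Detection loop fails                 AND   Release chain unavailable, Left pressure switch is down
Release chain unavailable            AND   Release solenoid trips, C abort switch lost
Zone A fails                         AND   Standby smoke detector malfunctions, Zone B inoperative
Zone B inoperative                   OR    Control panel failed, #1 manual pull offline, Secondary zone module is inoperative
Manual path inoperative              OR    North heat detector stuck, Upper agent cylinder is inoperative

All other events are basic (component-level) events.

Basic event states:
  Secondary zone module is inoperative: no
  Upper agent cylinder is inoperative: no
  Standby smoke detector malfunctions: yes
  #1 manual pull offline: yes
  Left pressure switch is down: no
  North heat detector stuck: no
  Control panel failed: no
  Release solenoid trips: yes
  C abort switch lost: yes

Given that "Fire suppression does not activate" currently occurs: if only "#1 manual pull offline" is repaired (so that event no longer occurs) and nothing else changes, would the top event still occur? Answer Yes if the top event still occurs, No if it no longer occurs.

Counterfactual: set "#1 manual pull offline" to not occurred.
Manual path inoperative [OR]: North heat detector stuck=not, Upper agent cylinder is inoperative=not → no input occurs → does not occur.
Zone B inoperative [OR]: Control panel failed=not, #1 manual pull offline=not, Secondary zone module is inoperative=not → no input occurs → does not occur.
Zone A fails [AND]: Standby smoke detector malfunctions=occurs, Zone B inoperative=not → not all inputs occur → does not occur.
Release chain unavailable [AND]: Release solenoid trips=occurs, C abort switch lost=occurs → all inputs occur → occurs.
Detection loop fails [AND]: Release chain unavailable=occurs, Left pressure switch is down=not → not all inputs occur → does not occur.
Fire suppression does not activate [OR]: Manual path inoperative=not, Zone A fails=not, Detection loop fails=not → no input occurs → does not occur.

No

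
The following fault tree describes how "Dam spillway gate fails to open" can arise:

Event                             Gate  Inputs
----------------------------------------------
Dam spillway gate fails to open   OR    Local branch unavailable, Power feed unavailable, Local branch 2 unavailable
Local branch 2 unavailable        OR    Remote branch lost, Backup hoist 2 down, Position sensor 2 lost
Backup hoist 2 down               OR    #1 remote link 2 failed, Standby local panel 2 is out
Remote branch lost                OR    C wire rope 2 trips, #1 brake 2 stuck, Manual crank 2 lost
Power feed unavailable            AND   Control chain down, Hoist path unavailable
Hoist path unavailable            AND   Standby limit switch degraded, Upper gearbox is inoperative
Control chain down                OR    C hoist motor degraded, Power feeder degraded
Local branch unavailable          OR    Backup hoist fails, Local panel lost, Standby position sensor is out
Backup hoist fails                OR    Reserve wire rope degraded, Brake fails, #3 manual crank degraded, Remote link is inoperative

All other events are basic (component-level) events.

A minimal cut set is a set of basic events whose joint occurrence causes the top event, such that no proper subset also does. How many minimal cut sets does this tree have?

14

Backup hoist fails [OR]: union of children's cut sets → 4 cut set(s).
Local branch unavailable [OR]: union of children's cut sets → 6 cut set(s).
Control chain down [OR]: union of children's cut sets → 2 cut set(s).
Hoist path unavailable [AND]: one cut set from each child combined → 1 × 1 = 1 cut set(s).
Power feed unavailable [AND]: one cut set from each child combined → 2 × 1 = 2 cut set(s).
Remote branch lost [OR]: union of children's cut sets → 3 cut set(s).
Backup hoist 2 down [OR]: union of children's cut sets → 2 cut set(s).
Local branch 2 unavailable [OR]: union of children's cut sets → 6 cut set(s).
Dam spillway gate fails to open [OR]: union of children's cut sets → 14 cut set(s).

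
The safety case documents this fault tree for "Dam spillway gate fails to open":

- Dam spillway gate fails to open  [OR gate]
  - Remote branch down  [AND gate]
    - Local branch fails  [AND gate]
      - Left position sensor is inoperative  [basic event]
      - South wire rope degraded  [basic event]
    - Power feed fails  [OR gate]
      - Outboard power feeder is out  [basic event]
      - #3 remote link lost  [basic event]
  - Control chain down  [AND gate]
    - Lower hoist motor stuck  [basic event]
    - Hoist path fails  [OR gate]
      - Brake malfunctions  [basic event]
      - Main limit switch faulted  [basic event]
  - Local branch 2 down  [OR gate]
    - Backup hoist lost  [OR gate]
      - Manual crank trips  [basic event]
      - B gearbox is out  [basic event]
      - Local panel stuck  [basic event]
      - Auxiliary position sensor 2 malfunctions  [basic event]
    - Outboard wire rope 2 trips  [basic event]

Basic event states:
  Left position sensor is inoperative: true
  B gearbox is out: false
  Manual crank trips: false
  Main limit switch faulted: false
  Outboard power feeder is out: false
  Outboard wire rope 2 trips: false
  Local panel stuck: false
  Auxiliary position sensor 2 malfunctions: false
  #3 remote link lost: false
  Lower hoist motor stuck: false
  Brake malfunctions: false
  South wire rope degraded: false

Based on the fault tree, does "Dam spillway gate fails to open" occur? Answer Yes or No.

Local branch fails [AND]: Left position sensor is inoperative=occurs, South wire rope degraded=not → not all inputs occur → does not occur.
Power feed fails [OR]: Outboard power feeder is out=not, #3 remote link lost=not → no input occurs → does not occur.
Remote branch down [AND]: Local branch fails=not, Power feed fails=not → not all inputs occur → does not occur.
Hoist path fails [OR]: Brake malfunctions=not, Main limit switch faulted=not → no input occurs → does not occur.
Control chain down [AND]: Lower hoist motor stuck=not, Hoist path fails=not → not all inputs occur → does not occur.
Backup hoist lost [OR]: Manual crank trips=not, B gearbox is out=not, Local panel stuck=not, Auxiliary position sensor 2 malfunctions=not → no input occurs → does not occur.
Local branch 2 down [OR]: Backup hoist lost=not, Outboard wire rope 2 trips=not → no input occurs → does not occur.
Dam spillway gate fails to open [OR]: Remote branch down=not, Control chain down=not, Local branch 2 down=not → no input occurs → does not occur.

No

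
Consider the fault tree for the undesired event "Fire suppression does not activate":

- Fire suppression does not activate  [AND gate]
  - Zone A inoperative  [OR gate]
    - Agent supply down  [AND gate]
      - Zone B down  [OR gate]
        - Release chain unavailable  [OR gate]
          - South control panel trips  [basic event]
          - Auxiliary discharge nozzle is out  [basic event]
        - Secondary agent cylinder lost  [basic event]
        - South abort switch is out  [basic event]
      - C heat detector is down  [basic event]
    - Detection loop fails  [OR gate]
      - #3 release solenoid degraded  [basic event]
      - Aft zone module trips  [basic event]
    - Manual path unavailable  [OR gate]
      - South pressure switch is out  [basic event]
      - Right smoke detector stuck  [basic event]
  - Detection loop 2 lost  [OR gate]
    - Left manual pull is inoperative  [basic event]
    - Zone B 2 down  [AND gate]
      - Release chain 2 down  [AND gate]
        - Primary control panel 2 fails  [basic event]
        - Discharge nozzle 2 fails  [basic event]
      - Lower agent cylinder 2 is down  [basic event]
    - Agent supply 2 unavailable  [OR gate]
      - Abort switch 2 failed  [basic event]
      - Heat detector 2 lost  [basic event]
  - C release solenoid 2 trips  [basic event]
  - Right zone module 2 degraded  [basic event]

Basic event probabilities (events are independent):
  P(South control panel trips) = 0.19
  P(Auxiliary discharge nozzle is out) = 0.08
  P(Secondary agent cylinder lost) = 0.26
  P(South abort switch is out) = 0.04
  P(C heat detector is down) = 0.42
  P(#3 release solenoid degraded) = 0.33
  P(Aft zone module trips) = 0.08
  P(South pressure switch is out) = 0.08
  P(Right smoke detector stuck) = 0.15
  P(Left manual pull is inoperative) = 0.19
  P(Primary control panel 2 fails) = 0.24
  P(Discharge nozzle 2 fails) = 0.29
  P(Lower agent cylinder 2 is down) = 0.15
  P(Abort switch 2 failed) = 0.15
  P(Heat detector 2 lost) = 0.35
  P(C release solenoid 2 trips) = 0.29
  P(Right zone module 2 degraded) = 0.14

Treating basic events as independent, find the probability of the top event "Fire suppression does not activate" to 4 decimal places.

P(Release chain unavailable) [OR] = 1 − (1−0.19) × (1−0.08) = 0.254800
P(Zone B down) [OR] = 1 − (1−0.254800) × (1−0.26) × (1−0.04) = 0.470610
P(Agent supply down) [AND] = 0.470610 × 0.42 = 0.197656
P(Detection loop fails) [OR] = 1 − (1−0.33) × (1−0.08) = 0.383600
P(Manual path unavailable) [OR] = 1 − (1−0.08) × (1−0.15) = 0.218000
P(Zone A inoperative) [OR] = 1 − (1−0.197656) × (1−0.383600) × (1−0.218000) = 0.613250
P(Release chain 2 down) [AND] = 0.24 × 0.29 = 0.069600
P(Zone B 2 down) [AND] = 0.069600 × 0.15 = 0.010440
P(Agent supply 2 unavailable) [OR] = 1 − (1−0.15) × (1−0.35) = 0.447500
P(Detection loop 2 lost) [OR] = 1 − (1−0.19) × (1−0.010440) × (1−0.447500) = 0.557147
P(Fire suppression does not activate) [AND] = 0.613250 × 0.557147 × 0.29 × 0.14 = 0.013872
Rounded to 4 decimal places: P(Fire suppression does not activate) ≈ 0.0139.

0.0139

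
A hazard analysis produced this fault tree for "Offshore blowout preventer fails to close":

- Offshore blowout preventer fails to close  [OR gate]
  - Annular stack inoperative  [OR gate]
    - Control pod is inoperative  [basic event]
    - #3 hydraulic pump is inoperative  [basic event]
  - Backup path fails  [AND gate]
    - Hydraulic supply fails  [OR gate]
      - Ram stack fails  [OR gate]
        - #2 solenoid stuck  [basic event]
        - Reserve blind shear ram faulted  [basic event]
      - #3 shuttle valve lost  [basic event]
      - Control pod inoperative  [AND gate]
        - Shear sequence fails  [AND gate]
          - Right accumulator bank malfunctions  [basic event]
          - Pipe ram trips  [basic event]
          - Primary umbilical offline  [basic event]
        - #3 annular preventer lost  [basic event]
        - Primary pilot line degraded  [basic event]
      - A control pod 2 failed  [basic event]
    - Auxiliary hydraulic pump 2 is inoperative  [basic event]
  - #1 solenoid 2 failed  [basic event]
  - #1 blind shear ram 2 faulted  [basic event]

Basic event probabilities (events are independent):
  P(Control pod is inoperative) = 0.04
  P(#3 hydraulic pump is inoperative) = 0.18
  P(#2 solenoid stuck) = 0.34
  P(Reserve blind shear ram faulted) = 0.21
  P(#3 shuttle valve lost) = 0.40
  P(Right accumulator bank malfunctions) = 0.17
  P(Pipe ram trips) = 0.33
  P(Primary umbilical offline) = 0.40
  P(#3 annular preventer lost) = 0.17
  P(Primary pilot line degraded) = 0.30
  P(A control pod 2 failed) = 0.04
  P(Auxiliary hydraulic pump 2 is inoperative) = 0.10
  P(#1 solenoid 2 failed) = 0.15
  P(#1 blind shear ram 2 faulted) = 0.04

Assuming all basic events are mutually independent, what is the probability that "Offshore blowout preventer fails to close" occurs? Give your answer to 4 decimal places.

0.4026

P(Annular stack inoperative) [OR] = 1 − (1−0.04) × (1−0.18) = 0.212800
P(Ram stack fails) [OR] = 1 − (1−0.34) × (1−0.21) = 0.478600
P(Shear sequence fails) [AND] = 0.17 × 0.33 × 0.40 = 0.022440
P(Control pod inoperative) [AND] = 0.022440 × 0.17 × 0.30 = 0.001144
P(Hydraulic supply fails) [OR] = 1 − (1−0.478600) × (1−0.40) × (1−0.001144) × (1−0.04) = 0.700017
P(Backup path fails) [AND] = 0.700017 × 0.10 = 0.070002
P(Offshore blowout preventer fails to close) [OR] = 1 − (1−0.212800) × (1−0.070002) × (1−0.15) × (1−0.04) = 0.402611
Rounded to 4 decimal places: P(Offshore blowout preventer fails to close) ≈ 0.4026.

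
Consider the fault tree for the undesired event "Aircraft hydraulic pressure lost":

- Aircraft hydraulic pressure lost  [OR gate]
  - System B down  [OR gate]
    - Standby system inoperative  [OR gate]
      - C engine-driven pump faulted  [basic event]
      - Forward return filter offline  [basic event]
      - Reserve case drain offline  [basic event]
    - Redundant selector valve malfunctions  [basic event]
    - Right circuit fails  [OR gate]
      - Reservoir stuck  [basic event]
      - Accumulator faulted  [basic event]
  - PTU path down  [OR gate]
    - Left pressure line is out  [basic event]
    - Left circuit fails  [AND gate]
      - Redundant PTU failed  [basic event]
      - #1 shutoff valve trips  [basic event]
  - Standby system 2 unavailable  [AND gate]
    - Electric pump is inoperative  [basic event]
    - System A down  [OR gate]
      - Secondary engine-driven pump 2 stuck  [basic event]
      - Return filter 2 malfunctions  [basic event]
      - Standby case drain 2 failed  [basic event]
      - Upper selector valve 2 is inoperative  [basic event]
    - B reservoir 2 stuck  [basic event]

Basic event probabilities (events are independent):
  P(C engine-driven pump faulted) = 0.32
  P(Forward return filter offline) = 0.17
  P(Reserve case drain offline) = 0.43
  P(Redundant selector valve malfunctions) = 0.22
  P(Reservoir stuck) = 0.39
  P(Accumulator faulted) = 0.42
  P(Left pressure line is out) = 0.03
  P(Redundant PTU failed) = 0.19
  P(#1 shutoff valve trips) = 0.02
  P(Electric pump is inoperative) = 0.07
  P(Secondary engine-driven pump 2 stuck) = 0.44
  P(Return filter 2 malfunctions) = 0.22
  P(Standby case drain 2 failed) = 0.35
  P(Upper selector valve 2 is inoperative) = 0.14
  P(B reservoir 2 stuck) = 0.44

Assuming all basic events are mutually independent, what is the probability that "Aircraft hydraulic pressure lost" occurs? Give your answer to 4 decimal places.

0.9162

P(Standby system inoperative) [OR] = 1 − (1−0.32) × (1−0.17) × (1−0.43) = 0.678292
P(Right circuit fails) [OR] = 1 − (1−0.39) × (1−0.42) = 0.646200
P(System B down) [OR] = 1 − (1−0.678292) × (1−0.22) × (1−0.646200) = 0.911220
P(Left circuit fails) [AND] = 0.19 × 0.02 = 0.003800
P(PTU path down) [OR] = 1 − (1−0.03) × (1−0.003800) = 0.033686
P(System A down) [OR] = 1 − (1−0.44) × (1−0.22) × (1−0.35) × (1−0.14) = 0.755829
P(Standby system 2 unavailable) [AND] = 0.07 × 0.755829 × 0.44 = 0.023280
P(Aircraft hydraulic pressure lost) [OR] = 1 − (1−0.911220) × (1−0.033686) × (1−0.023280) = 0.916208
Rounded to 4 decimal places: P(Aircraft hydraulic pressure lost) ≈ 0.9162.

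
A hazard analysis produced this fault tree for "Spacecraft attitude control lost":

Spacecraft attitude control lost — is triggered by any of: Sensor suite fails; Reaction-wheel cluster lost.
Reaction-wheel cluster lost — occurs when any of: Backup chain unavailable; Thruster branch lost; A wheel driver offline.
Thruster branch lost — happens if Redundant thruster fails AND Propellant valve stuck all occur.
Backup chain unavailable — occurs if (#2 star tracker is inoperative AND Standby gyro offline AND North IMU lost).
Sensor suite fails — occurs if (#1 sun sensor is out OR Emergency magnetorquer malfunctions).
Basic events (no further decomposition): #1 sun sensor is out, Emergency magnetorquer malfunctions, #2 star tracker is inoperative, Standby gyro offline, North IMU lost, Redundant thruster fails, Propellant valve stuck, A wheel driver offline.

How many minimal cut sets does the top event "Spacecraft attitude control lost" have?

5

Sensor suite fails [OR]: union of children's cut sets → 2 cut set(s).
Backup chain unavailable [AND]: one cut set from each child combined → 1 × 1 × 1 = 1 cut set(s).
Thruster branch lost [AND]: one cut set from each child combined → 1 × 1 = 1 cut set(s).
Reaction-wheel cluster lost [OR]: union of children's cut sets → 3 cut set(s).
Spacecraft attitude control lost [OR]: union of children's cut sets → 5 cut set(s).
Minimal cut sets: {#1 sun sensor is out}; {Emergency magnetorquer malfunctions}; {#2 star tracker is inoperative, North IMU lost, Standby gyro offline}; {Propellant valve stuck, Redundant thruster fails}; {A wheel driver offline}.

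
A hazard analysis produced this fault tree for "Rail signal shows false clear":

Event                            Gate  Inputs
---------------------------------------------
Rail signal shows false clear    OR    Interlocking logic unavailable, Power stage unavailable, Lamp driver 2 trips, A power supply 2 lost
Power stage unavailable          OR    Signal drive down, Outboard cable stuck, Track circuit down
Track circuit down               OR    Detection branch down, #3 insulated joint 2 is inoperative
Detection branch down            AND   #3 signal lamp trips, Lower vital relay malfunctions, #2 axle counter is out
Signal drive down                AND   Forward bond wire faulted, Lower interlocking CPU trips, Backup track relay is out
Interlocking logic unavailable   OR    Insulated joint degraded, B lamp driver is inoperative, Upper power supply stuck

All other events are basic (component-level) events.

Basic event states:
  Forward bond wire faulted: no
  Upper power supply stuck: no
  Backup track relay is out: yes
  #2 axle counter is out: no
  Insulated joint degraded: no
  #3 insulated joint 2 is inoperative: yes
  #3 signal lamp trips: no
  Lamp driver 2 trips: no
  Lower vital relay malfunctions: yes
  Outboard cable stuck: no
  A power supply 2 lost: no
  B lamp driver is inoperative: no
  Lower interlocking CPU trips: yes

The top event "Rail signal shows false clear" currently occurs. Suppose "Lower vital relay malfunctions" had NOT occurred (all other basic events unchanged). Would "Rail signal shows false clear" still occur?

Counterfactual: set "Lower vital relay malfunctions" to not occurred.
Interlocking logic unavailable [OR]: Insulated joint degraded=not, B lamp driver is inoperative=not, Upper power supply stuck=not → no input occurs → does not occur.
Signal drive down [AND]: Forward bond wire faulted=not, Lower interlocking CPU trips=occurs, Backup track relay is out=occurs → not all inputs occur → does not occur.
Detection branch down [AND]: #3 signal lamp trips=not, Lower vital relay malfunctions=not, #2 axle counter is out=not → not all inputs occur → does not occur.
Track circuit down [OR]: Detection branch down=not, #3 insulated joint 2 is inoperative=occurs → at least one input occurs → occurs.
Power stage unavailable [OR]: Signal drive down=not, Outboard cable stuck=not, Track circuit down=occurs → at least one input occurs → occurs.
Rail signal shows false clear [OR]: Interlocking logic unavailable=not, Power stage unavailable=occurs, Lamp driver 2 trips=not, A power supply 2 lost=not → at least one input occurs → occurs.

Yes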